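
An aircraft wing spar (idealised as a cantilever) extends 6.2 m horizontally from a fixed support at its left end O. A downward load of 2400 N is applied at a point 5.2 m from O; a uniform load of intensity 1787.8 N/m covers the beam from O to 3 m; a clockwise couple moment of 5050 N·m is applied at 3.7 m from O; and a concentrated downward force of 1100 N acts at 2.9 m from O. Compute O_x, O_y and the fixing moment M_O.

O_x = 0, O_y = 8863 N, M_O = 28770 N·m

Resultant of the distributed load: 1787.8 × 3 = 5363.4 N at 1.5 m from O.
ΣF_x = 0: O_x = 0.
ΣF_y = 0: O_y − 2400 − 1787.8·3 − 1100 = 0 → O_y = 8863 N.
ΣM about O: M_O − 2400·5.2 − (1787.8·3)·1.5 − 5050 − 1100·2.9 = 0 → M_O = 28770 N·m.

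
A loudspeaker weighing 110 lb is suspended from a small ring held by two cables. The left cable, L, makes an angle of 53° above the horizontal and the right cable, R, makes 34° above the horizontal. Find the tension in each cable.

ΣF_x = 0: −T_L·cos53° + T_R·cos34° = 0 → T_R = 0.72592·T_L.
ΣF_y = 0: T_L·sin53° + T_R·sin34° = 110.
Substitute: T_L·(0.798636 + 0.72592·0.559193) = 110 → T_L = 91.3192 ≈ 91.32 lb.
Then T_R = 0.72592 × 91.3192 = 66.29 lb.

T_L = 91.32 lb, T_R = 66.29 lb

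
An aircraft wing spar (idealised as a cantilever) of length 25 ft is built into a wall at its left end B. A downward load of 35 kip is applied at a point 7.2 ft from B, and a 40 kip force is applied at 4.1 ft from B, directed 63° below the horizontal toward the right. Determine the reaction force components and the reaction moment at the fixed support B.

B_x = -18.16 kip, B_y = 70.64 kip, M_B = 398.1 kip·ft

ΣF_x = 0: B_x + 40·cos63° = 0 → B_x = -18.16 kip.
ΣF_y = 0: B_y − 35 − 40·sin63° = 0 → B_y = 70.64 kip.
ΣM about B: M_B − 35·7.2 − 40·sin63°·4.1 = 0 → M_B = 398.1 kip·ft.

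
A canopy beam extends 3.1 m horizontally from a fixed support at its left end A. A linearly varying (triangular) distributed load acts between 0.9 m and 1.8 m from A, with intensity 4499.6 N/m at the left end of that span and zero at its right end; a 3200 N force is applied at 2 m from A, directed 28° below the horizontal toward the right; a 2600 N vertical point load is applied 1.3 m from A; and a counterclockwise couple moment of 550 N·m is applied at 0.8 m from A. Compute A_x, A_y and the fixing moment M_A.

Resultant of the triangular load: ½ × 4499.6 × 0.9 = 2024.82 N, acting at 1.2 m from A (one-third of the span from the peak).
ΣF_x = 0: A_x + 3200·cos28° = 0 → A_x = -2825 N.
ΣF_y = 0: A_y − ½·4499.6·0.9 − 3200·sin28° − 2600 = 0 → A_y = 6127 N.
ΣM about A: M_A − (½·4499.6·0.9)·1.2 − 3200·sin28°·2 − 2600·1.3 + 550 = 0 → M_A = 8264 N·m.

A_x = -2825 N, A_y = 6127 N, M_A = 8264 N·m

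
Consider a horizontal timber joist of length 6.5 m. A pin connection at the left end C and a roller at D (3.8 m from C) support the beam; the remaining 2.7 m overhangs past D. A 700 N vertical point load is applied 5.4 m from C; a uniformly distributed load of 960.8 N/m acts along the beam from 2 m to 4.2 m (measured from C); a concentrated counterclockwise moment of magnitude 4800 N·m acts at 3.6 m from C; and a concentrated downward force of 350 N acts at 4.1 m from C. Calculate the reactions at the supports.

C_x = 0, C_y = 1330 N, D_y = 1834 N

Resultant of the distributed load: 960.8 × 2.2 = 2113.76 N at 3.1 m from C.
Moments about C: D_y·3.8 − 700·5.4 − (960.8·2.2)·3.1 + 4800 − 350·4.1 = 0 → D_y = 6967.656/3.8 = 1833.59 ≈ 1834 N.
ΣF_y = 0: C_y + 1833.59 − 700 − 960.8·2.2 − 350 = 0 → C_y = 1330 N.
ΣF_x = 0: no horizontal applied forces, so C_x = 0.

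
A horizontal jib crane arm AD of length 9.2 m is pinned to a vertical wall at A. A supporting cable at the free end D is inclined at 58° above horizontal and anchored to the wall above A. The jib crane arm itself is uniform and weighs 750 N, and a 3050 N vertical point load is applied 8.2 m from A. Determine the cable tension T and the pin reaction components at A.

T = 3648 N, A_x = 1933 N, A_y = 706.5 N

ΣM about A: T·sin58°·9.2 − 750·4.6 − 3050·8.2 = 0 → T = 28460/(9.2·0.848048) = 3647.76 ≈ 3648 N.
ΣF_x = 0: A_x − T·cos58° = 0 → A_x = 3647.76 × 0.529919 = 1933 N.
ΣF_y = 0: A_y + T·sin58° − 750 − 3050 = 0 → A_y = 3800 − 3647.76 × 0.848048 = 706.5 N.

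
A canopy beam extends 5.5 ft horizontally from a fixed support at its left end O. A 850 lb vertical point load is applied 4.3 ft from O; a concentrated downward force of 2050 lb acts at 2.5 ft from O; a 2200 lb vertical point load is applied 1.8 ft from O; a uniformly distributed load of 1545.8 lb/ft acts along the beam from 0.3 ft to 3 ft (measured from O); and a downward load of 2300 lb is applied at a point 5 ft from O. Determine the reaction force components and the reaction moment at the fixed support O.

O_x = 0, O_y = 11570 lb, M_O = 31130 lb·ft

Resultant of the distributed load: 1545.8 × 2.7 = 4173.66 lb at 1.65 ft from O.
ΣF_x = 0: O_x = 0.
ΣF_y = 0: O_y − 850 − 2050 − 2200 − 1545.8·2.7 − 2300 = 0 → O_y = 11570 lb.
ΣM about O: M_O − 850·4.3 − 2050·2.5 − 2200·1.8 − (1545.8·2.7)·1.65 − 2300·5 = 0 → M_O = 31130 lb·ft.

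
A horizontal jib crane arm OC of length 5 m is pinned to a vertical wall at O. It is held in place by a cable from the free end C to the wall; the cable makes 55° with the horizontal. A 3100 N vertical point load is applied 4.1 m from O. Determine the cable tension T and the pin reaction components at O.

ΣM about O: T·sin55°·5 − 3100·4.1 = 0 → T = 12710/(5·0.819152) = 3103.21 ≈ 3103 N.
ΣF_x = 0: O_x − T·cos55° = 0 → O_x = 3103.21 × 0.573576 = 1780 N.
ΣF_y = 0: O_y + T·sin55° − 3100 = 0 → O_y = 3100 − 3103.21 × 0.819152 = 558.0 N.

T = 3103 N, O_x = 1780 N, O_y = 558.0 N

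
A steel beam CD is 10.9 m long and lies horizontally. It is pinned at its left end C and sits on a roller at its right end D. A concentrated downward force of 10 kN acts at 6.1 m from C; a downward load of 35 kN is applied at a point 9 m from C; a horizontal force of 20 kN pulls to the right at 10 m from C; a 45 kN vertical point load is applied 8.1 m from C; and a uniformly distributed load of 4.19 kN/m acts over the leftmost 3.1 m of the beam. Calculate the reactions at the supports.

C_x = -20.00 kN, C_y = 33.21 kN, D_y = 69.78 kN

Resultant of the distributed load: 4.19 × 3.1 = 12.989 kN at 1.55 m from C.
Taking moments about C: D_y·10.9 − 10·6.1 − 35·9 − 45·8.1 − (4.19·3.1)·1.55 = 0 → D_y = 760.63295/10.9 = 69.7828 ≈ 69.78 kN.
ΣF_y = 0: C_y + 69.7828 − 10 − 35 − 45 − 4.19·3.1 = 0 → C_y = 33.21 kN.
ΣF_x = 0: C_x + 20 = 0 → C_x = -20.00 kN.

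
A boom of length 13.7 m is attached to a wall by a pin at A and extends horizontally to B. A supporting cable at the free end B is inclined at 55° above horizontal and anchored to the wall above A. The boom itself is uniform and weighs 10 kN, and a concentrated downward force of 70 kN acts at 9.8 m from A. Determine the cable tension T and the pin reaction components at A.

T = 67.23 kN, A_x = 38.56 kN, A_y = 24.93 kN

ΣM about A: T·sin55°·13.7 − 10·6.85 − 70·9.8 = 0 → T = 754.5/(13.7·0.819152) = 67.2317 ≈ 67.23 kN.
ΣF_x = 0: A_x − T·cos55° = 0 → A_x = 67.2317 × 0.573576 = 38.56 kN.
ΣF_y = 0: A_y + T·sin55° − 10 − 70 = 0 → A_y = 80 − 67.2317 × 0.819152 = 24.93 kN.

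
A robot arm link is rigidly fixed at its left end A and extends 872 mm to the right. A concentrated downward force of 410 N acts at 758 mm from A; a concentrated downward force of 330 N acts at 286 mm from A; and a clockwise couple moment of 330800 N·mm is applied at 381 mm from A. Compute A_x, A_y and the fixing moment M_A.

A_x = 0, A_y = 740.0 N, M_A = 736000 N·mm

ΣF_x = 0: A_x = 0.
ΣF_y = 0: A_y − 410 − 330 = 0 → A_y = 740.0 N.
ΣM about A: M_A − 410·758 − 330·286 − 330800 = 0 → M_A = 736000 N·mm.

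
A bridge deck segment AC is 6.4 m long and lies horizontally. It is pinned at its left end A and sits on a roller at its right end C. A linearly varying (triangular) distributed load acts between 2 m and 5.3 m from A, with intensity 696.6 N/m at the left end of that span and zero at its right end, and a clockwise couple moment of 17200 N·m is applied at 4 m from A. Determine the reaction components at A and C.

A_x = 0, A_y = -2095 N, C_y = 3244 N

Resultant of the triangular load: ½ × 696.6 × 3.3 = 1149.39 N, acting at 3.1 m from A (one-third of the span from the peak).
Taking moments about A: C_y·6.4 − (½·696.6·3.3)·3.1 − 17200 = 0 → C_y = 20763.109/6.4 = 3244.24 ≈ 3244 N.
ΣF_y = 0: A_y + 3244.24 − ½·696.6·3.3 = 0 → A_y = -2095 N.
ΣF_x = 0: no horizontal applied forces, so A_x = 0.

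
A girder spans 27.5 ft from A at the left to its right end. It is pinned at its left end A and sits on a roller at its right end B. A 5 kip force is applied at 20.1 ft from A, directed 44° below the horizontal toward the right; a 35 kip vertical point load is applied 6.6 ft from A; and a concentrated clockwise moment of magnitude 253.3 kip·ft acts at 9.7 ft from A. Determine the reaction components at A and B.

Moments about A: B_y·27.5 − 5·sin44°·20.1 − 35·6.6 − 253.3 = 0 → B_y = 554.113/27.5 = 20.1496 ≈ 20.15 kip.
ΣF_y = 0: A_y + 20.1496 − 5·sin44° − 35 = 0 → A_y = 18.32 kip.
ΣF_x = 0: A_x + 5·cos44° = 0 → A_x = -3.597 kip.

A_x = -3.597 kip, A_y = 18.32 kip, B_y = 20.15 kip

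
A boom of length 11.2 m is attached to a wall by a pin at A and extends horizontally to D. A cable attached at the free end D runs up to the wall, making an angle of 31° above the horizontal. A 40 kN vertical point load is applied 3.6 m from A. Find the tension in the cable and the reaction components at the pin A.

ΣM about A: T·sin31°·11.2 − 40·3.6 = 0 → T = 144/(11.2·0.515038) = 24.9635 ≈ 24.96 kN.
ΣF_x = 0: A_x − T·cos31° = 0 → A_x = 24.9635 × 0.857167 = 21.40 kN.
ΣF_y = 0: A_y + T·sin31° − 40 = 0 → A_y = 40 − 24.9635 × 0.515038 = 27.14 kN.

T = 24.96 kN, A_x = 21.40 kN, A_y = 27.14 kN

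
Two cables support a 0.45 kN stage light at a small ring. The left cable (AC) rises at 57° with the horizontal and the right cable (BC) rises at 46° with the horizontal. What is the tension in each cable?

T_AC = 0.3208 kN, T_BC = 0.2515 kN

ΣF_x = 0: −T_AC·cos57° + T_BC·cos46° = 0 → T_BC = 0.784039·T_AC.
ΣF_y = 0: T_AC·sin57° + T_BC·sin46° = 0.45.
Substitute: T_AC·(0.838671 + 0.784039·0.71934) = 0.45 → T_AC = 0.320819 ≈ 0.3208 kN.
Then T_BC = 0.784039 × 0.320819 = 0.2515 kN.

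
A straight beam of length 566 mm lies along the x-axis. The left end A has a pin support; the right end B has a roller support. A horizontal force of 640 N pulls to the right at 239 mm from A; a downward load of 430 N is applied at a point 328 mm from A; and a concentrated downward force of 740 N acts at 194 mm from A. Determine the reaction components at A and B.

A_x = -640.0 N, A_y = 667.2 N, B_y = 502.8 N

ΣM about A: B_y·566 − 430·328 − 740·194 = 0 → B_y = 284600/566 = 502.827 ≈ 502.8 N.
ΣF_y = 0: A_y + 502.827 − 430 − 740 = 0 → A_y = 667.2 N.
ΣF_x = 0: A_x + 640 = 0 → A_x = -640.0 N.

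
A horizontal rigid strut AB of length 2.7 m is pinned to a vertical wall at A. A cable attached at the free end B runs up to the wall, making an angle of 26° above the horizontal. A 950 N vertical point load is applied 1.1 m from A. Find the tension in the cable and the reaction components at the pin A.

ΣM about A: T·sin26°·2.7 − 950·1.1 = 0 → T = 1045/(2.7·0.438371) = 882.898 ≈ 882.9 N.
ΣF_x = 0: A_x − T·cos26° = 0 → A_x = 882.898 × 0.898794 = 793.5 N.
ΣF_y = 0: A_y + T·sin26° − 950 = 0 → A_y = 950 − 882.898 × 0.438371 = 563.0 N.

T = 882.9 N, A_x = 793.5 N, A_y = 563.0 N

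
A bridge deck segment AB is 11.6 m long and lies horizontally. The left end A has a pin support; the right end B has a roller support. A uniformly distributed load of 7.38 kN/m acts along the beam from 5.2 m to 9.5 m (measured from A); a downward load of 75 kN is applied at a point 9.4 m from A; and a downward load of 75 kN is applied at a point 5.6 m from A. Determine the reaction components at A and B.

A_x = 0, A_y = 64.64 kN, B_y = 117.1 kN

Resultant of the distributed load: 7.38 × 4.3 = 31.734 kN at 7.35 m from A.
ΣM about A: B_y·11.6 − (7.38·4.3)·7.35 − 75·9.4 − 75·5.6 = 0 → B_y = 1358.2449/11.6 = 117.09 ≈ 117.1 kN.
ΣF_y = 0: A_y + 117.09 − 7.38·4.3 − 75 − 75 = 0 → A_y = 64.64 kN.
ΣF_x = 0: no horizontal applied forces, so A_x = 0.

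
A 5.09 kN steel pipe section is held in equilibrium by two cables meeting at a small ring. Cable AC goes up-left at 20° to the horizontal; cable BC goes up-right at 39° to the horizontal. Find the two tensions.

T_AC = 4.615 kN, T_BC = 5.580 kN

ΣF_x = 0: −T_AC·cos20° + T_BC·cos39° = 0 → T_BC = 1.20916·T_AC.
ΣF_y = 0: T_AC·sin20° + T_BC·sin39° = 5.09.
Substitute: T_AC·(0.34202 + 1.20916·0.62932) = 5.09 → T_AC = 4.61482 ≈ 4.615 kN.
Then T_BC = 1.20916 × 4.61482 = 5.580 kN.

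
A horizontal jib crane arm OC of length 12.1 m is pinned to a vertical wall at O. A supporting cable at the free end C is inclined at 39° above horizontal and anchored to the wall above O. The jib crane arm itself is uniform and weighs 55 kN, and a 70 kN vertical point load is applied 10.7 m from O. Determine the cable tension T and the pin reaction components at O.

T = 142.1 kN, O_x = 110.4 kN, O_y = 35.60 kN

ΣM about O: T·sin39°·12.1 − 55·6.05 − 70·10.7 = 0 → T = 1081.75/(12.1·0.62932) = 142.059 ≈ 142.1 kN.
ΣF_x = 0: O_x − T·cos39° = 0 → O_x = 142.059 × 0.777146 = 110.4 kN.
ΣF_y = 0: O_y + T·sin39° − 55 − 70 = 0 → O_y = 125 − 142.059 × 0.62932 = 35.60 kN.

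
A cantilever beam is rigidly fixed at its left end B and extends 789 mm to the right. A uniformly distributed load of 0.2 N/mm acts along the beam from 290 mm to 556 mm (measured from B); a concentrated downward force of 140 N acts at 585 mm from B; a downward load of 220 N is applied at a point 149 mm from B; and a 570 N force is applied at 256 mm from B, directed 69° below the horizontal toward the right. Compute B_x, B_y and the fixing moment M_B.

B_x = -204.3 N, B_y = 945.3 N, M_B = 273400 N·mm

Resultant of the distributed load: 0.2 × 266 = 53.2 N at 423 mm from B.
ΣF_x = 0: B_x + 570·cos69° = 0 → B_x = -204.3 N.
ΣF_y = 0: B_y − 0.2·266 − 140 − 220 − 570·sin69° = 0 → B_y = 945.3 N.
ΣM about B: M_B − (0.2·266)·423 − 140·585 − 220·149 − 570·sin69°·256 = 0 → M_B = 273400 N·mm.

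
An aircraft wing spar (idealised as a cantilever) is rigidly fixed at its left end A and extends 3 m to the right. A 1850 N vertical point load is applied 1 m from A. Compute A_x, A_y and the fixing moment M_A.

A_x = 0, A_y = 1850 N, M_A = 1850 N·m

ΣF_x = 0: A_x = 0.
ΣF_y = 0: A_y − 1850 = 0 → A_y = 1850 N.
ΣM about A: M_A − 1850·1 = 0 → M_A = 1850 N·m.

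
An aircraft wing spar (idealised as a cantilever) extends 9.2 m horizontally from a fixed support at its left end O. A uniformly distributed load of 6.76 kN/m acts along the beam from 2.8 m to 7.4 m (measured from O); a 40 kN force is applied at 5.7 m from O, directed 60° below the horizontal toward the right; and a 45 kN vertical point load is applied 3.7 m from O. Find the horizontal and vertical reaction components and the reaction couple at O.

O_x = -20.00 kN, O_y = 110.7 kN, M_O = 522.5 kN·m

Resultant of the distributed load: 6.76 × 4.6 = 31.096 kN at 5.1 m from O.
ΣF_x = 0: O_x + 40·cos60° = 0 → O_x = -20.00 kN.
ΣF_y = 0: O_y − 6.76·4.6 − 40·sin60° − 45 = 0 → O_y = 110.7 kN.
ΣM about O: M_O − (6.76·4.6)·5.1 − 40·sin60°·5.7 − 45·3.7 = 0 → M_O = 522.5 kN·m.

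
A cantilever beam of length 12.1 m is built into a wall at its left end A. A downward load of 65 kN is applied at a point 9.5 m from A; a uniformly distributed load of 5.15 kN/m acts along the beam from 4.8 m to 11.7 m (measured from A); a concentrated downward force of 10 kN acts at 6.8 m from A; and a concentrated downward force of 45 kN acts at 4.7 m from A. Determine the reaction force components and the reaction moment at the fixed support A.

Resultant of the distributed load: 5.15 × 6.9 = 35.535 kN at 8.25 m from A.
ΣF_x = 0: A_x = 0.
ΣF_y = 0: A_y − 65 − 5.15·6.9 − 10 − 45 = 0 → A_y = 155.5 kN.
ΣM about A: M_A − 65·9.5 − (5.15·6.9)·8.25 − 10·6.8 − 45·4.7 = 0 → M_A = 1190 kN·m.

A_x = 0, A_y = 155.5 kN, M_A = 1190 kN·m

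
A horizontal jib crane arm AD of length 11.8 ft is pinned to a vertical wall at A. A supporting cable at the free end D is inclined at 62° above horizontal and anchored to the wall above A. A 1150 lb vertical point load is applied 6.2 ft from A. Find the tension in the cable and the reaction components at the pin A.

ΣM about A: T·sin62°·11.8 − 1150·6.2 = 0 → T = 7130/(11.8·0.882948) = 684.341 ≈ 684.3 lb.
ΣF_x = 0: A_x − T·cos62° = 0 → A_x = 684.341 × 0.469472 = 321.3 lb.
ΣF_y = 0: A_y + T·sin62° − 1150 = 0 → A_y = 1150 − 684.341 × 0.882948 = 545.8 lb.

T = 684.3 lb, A_x = 321.3 lb, A_y = 545.8 lb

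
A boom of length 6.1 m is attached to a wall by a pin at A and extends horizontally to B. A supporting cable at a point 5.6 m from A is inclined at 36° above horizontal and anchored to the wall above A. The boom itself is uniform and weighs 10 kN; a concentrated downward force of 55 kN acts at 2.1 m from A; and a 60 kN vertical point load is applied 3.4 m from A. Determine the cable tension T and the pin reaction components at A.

ΣM about A: T·sin36°·5.6 − 10·3.05 − 55·2.1 − 60·3.4 = 0 → T = 350/(5.6·0.587785) = 106.331 ≈ 106.3 kN.
ΣF_x = 0: A_x − T·cos36° = 0 → A_x = 106.331 × 0.809017 = 86.02 kN.
ΣF_y = 0: A_y + T·sin36° − 10 − 55 − 60 = 0 → A_y = 125 − 106.331 × 0.587785 = 62.50 kN.

T = 106.3 kN, A_x = 86.02 kN, A_y = 62.50 kN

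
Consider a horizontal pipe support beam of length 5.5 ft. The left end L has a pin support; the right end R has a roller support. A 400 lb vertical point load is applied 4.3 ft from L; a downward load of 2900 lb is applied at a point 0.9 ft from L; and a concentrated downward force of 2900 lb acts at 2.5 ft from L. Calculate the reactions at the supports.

L_x = 0, L_y = 4095 lb, R_y = 2105 lb

Taking moments about L: R_y·5.5 − 400·4.3 − 2900·0.9 − 2900·2.5 = 0 → R_y = 11580/5.5 = 2105.45 ≈ 2105 lb.
ΣF_y = 0: L_y + 2105.45 − 400 − 2900 − 2900 = 0 → L_y = 4095 lb.
ΣF_x = 0: no horizontal applied forces, so L_x = 0.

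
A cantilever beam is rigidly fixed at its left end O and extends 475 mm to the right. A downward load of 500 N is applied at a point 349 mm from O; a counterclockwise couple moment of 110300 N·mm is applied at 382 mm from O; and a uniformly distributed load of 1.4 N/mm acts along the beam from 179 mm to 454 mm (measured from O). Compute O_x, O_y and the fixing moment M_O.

O_x = 0, O_y = 885.0 N, M_O = 186100 N·mm

Resultant of the distributed load: 1.4 × 275 = 385 N at 316.5 mm from O.
ΣF_x = 0: O_x = 0.
ΣF_y = 0: O_y − 500 − 1.4·275 = 0 → O_y = 885.0 N.
ΣM about O: M_O − 500·349 + 110300 − (1.4·275)·316.5 = 0 → M_O = 186100 N·mm.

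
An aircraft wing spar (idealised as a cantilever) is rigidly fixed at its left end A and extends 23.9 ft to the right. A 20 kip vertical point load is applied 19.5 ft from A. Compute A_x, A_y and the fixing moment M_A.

A_x = 0, A_y = 20.00 kip, M_A = 390.0 kip·ft

ΣF_x = 0: A_x = 0.
ΣF_y = 0: A_y − 20 = 0 → A_y = 20.00 kip.
ΣM about A: M_A − 20·19.5 = 0 → M_A = 390.0 kip·ft.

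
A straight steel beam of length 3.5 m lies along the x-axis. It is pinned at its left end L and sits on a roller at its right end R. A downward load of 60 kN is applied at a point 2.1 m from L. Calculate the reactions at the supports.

Taking moments about L: R_y·3.5 − 60·2.1 = 0 → R_y = 126/3.5 = 36.00 kN.
ΣF_y = 0: L_y + 36 − 60 = 0 → L_y = 24.00 kN.
ΣF_x = 0: no horizontal applied forces, so L_x = 0.

L_x = 0, L_y = 24.00 kN, R_y = 36.00 kN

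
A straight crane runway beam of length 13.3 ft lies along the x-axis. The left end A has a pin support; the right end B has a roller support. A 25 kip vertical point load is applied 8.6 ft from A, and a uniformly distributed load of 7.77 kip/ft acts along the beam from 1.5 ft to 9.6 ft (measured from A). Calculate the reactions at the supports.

Resultant of the distributed load: 7.77 × 8.1 = 62.937 kip at 5.55 ft from A.
Moments about A: B_y·13.3 − 25·8.6 − (7.77·8.1)·5.55 = 0 → B_y = 564.30035/13.3 = 42.4286 ≈ 42.43 kip.
ΣF_y = 0: A_y + 42.4286 − 25 − 7.77·8.1 = 0 → A_y = 45.51 kip.
ΣF_x = 0: no horizontal applied forces, so A_x = 0.

A_x = 0, A_y = 45.51 kip, B_y = 42.43 kip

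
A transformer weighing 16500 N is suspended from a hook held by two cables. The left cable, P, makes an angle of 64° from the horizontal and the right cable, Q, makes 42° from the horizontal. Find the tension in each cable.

T_P = 12760 N, T_Q = 7525 N

ΣF_x = 0: −T_P·cos64° + T_Q·cos42° = 0 → T_Q = 0.589887·T_P.
ΣF_y = 0: T_P·sin64° + T_Q·sin42° = 16500.
Substitute: T_P·(0.898794 + 0.589887·0.669131) = 16500 → T_P = 12756 ≈ 12760 N.
Then T_Q = 0.589887 × 12756 = 7525 N.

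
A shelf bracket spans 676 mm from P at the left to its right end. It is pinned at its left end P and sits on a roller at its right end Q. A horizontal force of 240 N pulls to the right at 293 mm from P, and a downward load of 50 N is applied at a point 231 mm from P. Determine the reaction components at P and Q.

P_x = -240.0 N, P_y = 32.91 N, Q_y = 17.09 N

Taking moments about P: Q_y·676 − 50·231 = 0 → Q_y = 11550/676 = 17.0858 ≈ 17.09 N.
ΣF_y = 0: P_y + 17.0858 − 50 = 0 → P_y = 32.91 N.
ΣF_x = 0: P_x + 240 = 0 → P_x = -240.0 N.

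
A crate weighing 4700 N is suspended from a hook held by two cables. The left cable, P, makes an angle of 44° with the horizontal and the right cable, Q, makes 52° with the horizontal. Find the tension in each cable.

T_P = 2910 N, T_Q = 3400 N

ΣF_x = 0: −T_P·cos44° + T_Q·cos52° = 0 → T_Q = 1.1684·T_P.
ΣF_y = 0: T_P·sin44° + T_Q·sin52° = 4700.
Substitute: T_P·(0.694658 + 1.1684·0.788011) = 4700 → T_P = 2909.55 ≈ 2910 N.
Then T_Q = 1.1684 × 2909.55 = 3400 N.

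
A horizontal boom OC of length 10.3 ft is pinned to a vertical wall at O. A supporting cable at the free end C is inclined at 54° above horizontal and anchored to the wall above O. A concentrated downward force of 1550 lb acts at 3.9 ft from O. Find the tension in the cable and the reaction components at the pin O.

T = 725.4 lb, O_x = 426.4 lb, O_y = 963.1 lb

ΣM about O: T·sin54°·10.3 − 1550·3.9 = 0 → T = 6045/(10.3·0.809017) = 725.44 ≈ 725.4 lb.
ΣF_x = 0: O_x − T·cos54° = 0 → O_x = 725.44 × 0.587785 = 426.4 lb.
ΣF_y = 0: O_y + T·sin54° − 1550 = 0 → O_y = 1550 − 725.44 × 0.809017 = 963.1 lb.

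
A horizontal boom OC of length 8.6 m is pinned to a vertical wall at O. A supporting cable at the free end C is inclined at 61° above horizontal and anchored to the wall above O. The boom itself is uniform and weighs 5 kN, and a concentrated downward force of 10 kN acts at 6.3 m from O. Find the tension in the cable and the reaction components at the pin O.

T = 11.23 kN, O_x = 5.446 kN, O_y = 5.174 kN

ΣM about O: T·sin61°·8.6 − 5·4.3 − 10·6.3 = 0 → T = 84.5/(8.6·0.87462) = 11.2341 ≈ 11.23 kN.
ΣF_x = 0: O_x − T·cos61° = 0 → O_x = 11.2341 × 0.48481 = 5.446 kN.
ΣF_y = 0: O_y + T·sin61° − 5 − 10 = 0 → O_y = 15 − 11.2341 × 0.87462 = 5.174 kN.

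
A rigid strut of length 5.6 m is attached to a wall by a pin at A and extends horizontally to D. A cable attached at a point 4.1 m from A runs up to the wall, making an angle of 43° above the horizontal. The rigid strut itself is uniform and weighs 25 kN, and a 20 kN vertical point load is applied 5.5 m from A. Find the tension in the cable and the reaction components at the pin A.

T = 64.37 kN, A_x = 47.08 kN, A_y = 1.098 kN

ΣM about A: T·sin43°·4.1 − 25·2.8 − 20·5.5 = 0 → T = 180/(4.1·0.681998) = 64.3733 ≈ 64.37 kN.
ΣF_x = 0: A_x − T·cos43° = 0 → A_x = 64.3733 × 0.731354 = 47.08 kN.
ΣF_y = 0: A_y + T·sin43° − 25 − 20 = 0 → A_y = 45 − 64.3733 × 0.681998 = 1.098 kN.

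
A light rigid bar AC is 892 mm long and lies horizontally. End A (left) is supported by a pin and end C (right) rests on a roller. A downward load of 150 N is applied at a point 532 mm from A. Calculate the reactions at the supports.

A_x = 0, A_y = 60.54 N, C_y = 89.46 N

Moments about A: C_y·892 − 150·532 = 0 → C_y = 79800/892 = 89.4619 ≈ 89.46 N.
ΣF_y = 0: A_y + 89.4619 − 150 = 0 → A_y = 60.54 N.
ΣF_x = 0: no horizontal applied forces, so A_x = 0.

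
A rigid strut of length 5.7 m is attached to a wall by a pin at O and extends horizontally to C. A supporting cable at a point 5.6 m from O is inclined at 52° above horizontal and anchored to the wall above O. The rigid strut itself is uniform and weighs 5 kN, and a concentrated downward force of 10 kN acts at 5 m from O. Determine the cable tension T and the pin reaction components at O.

T = 14.56 kN, O_x = 8.964 kN, O_y = 3.527 kN

ΣM about O: T·sin52°·5.6 − 5·2.85 − 10·5 = 0 → T = 64.25/(5.6·0.788011) = 14.5597 ≈ 14.56 kN.
ΣF_x = 0: O_x − T·cos52° = 0 → O_x = 14.5597 × 0.615661 = 8.964 kN.
ΣF_y = 0: O_y + T·sin52° − 5 − 10 = 0 → O_y = 15 − 14.5597 × 0.788011 = 3.527 kN.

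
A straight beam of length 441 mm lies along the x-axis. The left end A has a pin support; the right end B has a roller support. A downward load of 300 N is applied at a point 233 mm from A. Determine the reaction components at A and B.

ΣM about A: B_y·441 − 300·233 = 0 → B_y = 69900/441 = 158.503 ≈ 158.5 N.
ΣF_y = 0: A_y + 158.503 − 300 = 0 → A_y = 141.5 N.
ΣF_x = 0: no horizontal applied forces, so A_x = 0.

A_x = 0, A_y = 141.5 N, B_y = 158.5 N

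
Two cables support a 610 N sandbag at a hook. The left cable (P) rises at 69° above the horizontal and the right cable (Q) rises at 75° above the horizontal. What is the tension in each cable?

T_P = 268.6 N, T_Q = 371.9 N

ΣF_x = 0: −T_P·cos69° + T_Q·cos75° = 0 → T_Q = 1.38463·T_P.
ΣF_y = 0: T_P·sin69° + T_Q·sin75° = 610.
Substitute: T_P·(0.93358 + 1.38463·0.965926) = 610 → T_P = 268.601 ≈ 268.6 N.
Then T_Q = 1.38463 × 268.601 = 371.9 N.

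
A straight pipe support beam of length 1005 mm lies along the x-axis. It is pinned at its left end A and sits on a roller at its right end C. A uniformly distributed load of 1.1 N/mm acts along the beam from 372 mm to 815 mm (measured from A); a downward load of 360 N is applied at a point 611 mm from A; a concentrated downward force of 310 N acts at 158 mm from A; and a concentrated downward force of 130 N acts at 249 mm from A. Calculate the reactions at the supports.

Resultant of the distributed load: 1.1 × 443 = 487.3 N at 593.5 mm from A.
Moments about A: C_y·1005 − (1.1·443)·593.5 − 360·611 − 310·158 − 130·249 = 0 → C_y = 590522.55/1005 = 587.585 ≈ 587.6 N.
ΣF_y = 0: A_y + 587.585 − 1.1·443 − 360 − 310 − 130 = 0 → A_y = 699.7 N.
ΣF_x = 0: no horizontal applied forces, so A_x = 0.

A_x = 0, A_y = 699.7 N, C_y = 587.6 N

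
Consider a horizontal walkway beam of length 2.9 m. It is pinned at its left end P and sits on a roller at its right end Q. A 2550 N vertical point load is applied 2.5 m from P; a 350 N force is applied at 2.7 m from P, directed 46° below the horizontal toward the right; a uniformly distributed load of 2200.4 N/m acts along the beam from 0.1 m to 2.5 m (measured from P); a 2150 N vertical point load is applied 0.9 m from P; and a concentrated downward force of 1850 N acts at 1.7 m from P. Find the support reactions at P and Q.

P_x = -243.1 N, P_y = 5531 N, Q_y = 6552 N

Resultant of the distributed load: 2200.4 × 2.4 = 5280.96 N at 1.3 m from P.
Taking moments about P: Q_y·2.9 − 2550·2.5 − 350·sin46°·2.7 − (2200.4·2.4)·1.3 − 2150·0.9 − 1850·1.7 = 0 → Q_y = 19000/2.9 = 6551.72 ≈ 6552 N.
ΣF_y = 0: P_y + 6551.72 − 2550 − 350·sin46° − 2200.4·2.4 − 2150 − 1850 = 0 → P_y = 5531 N.
ΣF_x = 0: P_x + 350·cos46° = 0 → P_x = -243.1 N.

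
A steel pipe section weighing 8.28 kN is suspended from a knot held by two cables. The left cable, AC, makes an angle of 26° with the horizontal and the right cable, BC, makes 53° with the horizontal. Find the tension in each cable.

T_AC = 5.076 kN, T_BC = 7.581 kN

ΣF_x = 0: −T_AC·cos26° + T_BC·cos53° = 0 → T_BC = 1.49347·T_AC.
ΣF_y = 0: T_AC·sin26° + T_BC·sin53° = 8.28.
Substitute: T_AC·(0.438371 + 1.49347·0.798636) = 8.28 → T_AC = 5.0763 ≈ 5.076 kN.
Then T_BC = 1.49347 × 5.0763 = 7.581 kN.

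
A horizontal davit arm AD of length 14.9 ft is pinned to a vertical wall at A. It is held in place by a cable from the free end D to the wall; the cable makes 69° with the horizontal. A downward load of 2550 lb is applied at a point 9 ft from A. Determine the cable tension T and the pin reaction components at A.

T = 1650 lb, A_x = 591.3 lb, A_y = 1010 lb

ΣM about A: T·sin69°·14.9 − 2550·9 = 0 → T = 22950/(14.9·0.93358) = 1649.85 ≈ 1650 lb.
ΣF_x = 0: A_x − T·cos69° = 0 → A_x = 1649.85 × 0.358368 = 591.3 lb.
ΣF_y = 0: A_y + T·sin69° − 2550 = 0 → A_y = 2550 − 1649.85 × 0.93358 = 1010 lb.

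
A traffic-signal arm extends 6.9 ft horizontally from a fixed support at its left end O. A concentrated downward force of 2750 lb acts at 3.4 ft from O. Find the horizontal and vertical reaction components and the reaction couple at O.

O_x = 0, O_y = 2750 lb, M_O = 9350 lb·ft

ΣF_x = 0: O_x = 0.
ΣF_y = 0: O_y − 2750 = 0 → O_y = 2750 lb.
ΣM about O: M_O − 2750·3.4 = 0 → M_O = 9350 lb·ft.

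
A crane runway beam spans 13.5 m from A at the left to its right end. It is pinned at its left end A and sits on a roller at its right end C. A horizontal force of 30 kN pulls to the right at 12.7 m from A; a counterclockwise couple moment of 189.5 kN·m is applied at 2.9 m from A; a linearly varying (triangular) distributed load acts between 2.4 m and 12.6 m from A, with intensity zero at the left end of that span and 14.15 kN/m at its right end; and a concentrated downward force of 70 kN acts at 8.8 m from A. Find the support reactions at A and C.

Resultant of the triangular load: ½ × 14.15 × 10.2 = 72.165 kN, acting at 9.2 m from A (one-third of the span from the peak).
Taking moments about A: C_y·13.5 + 189.5 − (½·14.15·10.2)·9.2 − 70·8.8 = 0 → C_y = 1090.418/13.5 = 80.7717 ≈ 80.77 kN.
ΣF_y = 0: A_y + 80.7717 − ½·14.15·10.2 − 70 = 0 → A_y = 61.39 kN.
ΣF_x = 0: A_x + 30 = 0 → A_x = -30.00 kN.

A_x = -30.00 kN, A_y = 61.39 kN, C_y = 80.77 kN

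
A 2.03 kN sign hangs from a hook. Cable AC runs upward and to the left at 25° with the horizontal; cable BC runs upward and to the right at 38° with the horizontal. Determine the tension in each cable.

T_AC = 1.795 kN, T_BC = 2.065 kN

ΣF_x = 0: −T_AC·cos25° + T_BC·cos38° = 0 → T_BC = 1.15012·T_AC.
ΣF_y = 0: T_AC·sin25° + T_BC·sin38° = 2.03.
Substitute: T_AC·(0.422618 + 1.15012·0.615661) = 2.03 → T_AC = 1.79534 ≈ 1.795 kN.
Then T_BC = 1.15012 × 1.79534 = 2.065 kN.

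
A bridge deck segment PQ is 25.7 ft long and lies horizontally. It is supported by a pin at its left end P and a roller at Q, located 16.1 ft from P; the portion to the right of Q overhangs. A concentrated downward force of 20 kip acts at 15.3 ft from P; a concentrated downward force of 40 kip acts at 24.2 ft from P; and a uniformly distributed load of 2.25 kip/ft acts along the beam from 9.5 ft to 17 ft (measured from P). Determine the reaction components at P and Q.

P_x = 0, P_y = -16.14 kip, Q_y = 93.02 kip

Resultant of the distributed load: 2.25 × 7.5 = 16.875 kip at 13.25 ft from P.
Moments about P: Q_y·16.1 − 20·15.3 − 40·24.2 − (2.25·7.5)·13.25 = 0 → Q_y = 1497.59375/16.1 = 93.0182 ≈ 93.02 kip.
ΣF_y = 0: P_y + 93.0182 − 20 − 40 − 2.25·7.5 = 0 → P_y = -16.14 kip.
ΣF_x = 0: no horizontal applied forces, so P_x = 0.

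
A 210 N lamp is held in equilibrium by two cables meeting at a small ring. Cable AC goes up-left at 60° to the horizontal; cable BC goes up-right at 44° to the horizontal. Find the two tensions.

ΣF_x = 0: −T_AC·cos60° + T_BC·cos44° = 0 → T_BC = 0.695082·T_AC.
ΣF_y = 0: T_AC·sin60° + T_BC·sin44° = 210.
Substitute: T_AC·(0.866025 + 0.695082·0.694658) = 210 → T_AC = 155.686 ≈ 155.7 N.
Then T_BC = 0.695082 × 155.686 = 108.2 N.

T_AC = 155.7 N, T_BC = 108.2 N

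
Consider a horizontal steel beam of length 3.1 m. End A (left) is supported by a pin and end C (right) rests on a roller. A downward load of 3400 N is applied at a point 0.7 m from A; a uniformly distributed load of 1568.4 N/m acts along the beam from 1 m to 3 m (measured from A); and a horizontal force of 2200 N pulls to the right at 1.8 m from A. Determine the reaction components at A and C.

A_x = -2200 N, A_y = 3745 N, C_y = 2791 N

Resultant of the distributed load: 1568.4 × 2 = 3136.8 N at 2 m from A.
Taking moments about A: C_y·3.1 − 3400·0.7 − (1568.4·2)·2 = 0 → C_y = 8653.6/3.1 = 2791.48 ≈ 2791 N.
ΣF_y = 0: A_y + 2791.48 − 3400 − 1568.4·2 = 0 → A_y = 3745 N.
ΣF_x = 0: A_x + 2200 = 0 → A_x = -2200 N.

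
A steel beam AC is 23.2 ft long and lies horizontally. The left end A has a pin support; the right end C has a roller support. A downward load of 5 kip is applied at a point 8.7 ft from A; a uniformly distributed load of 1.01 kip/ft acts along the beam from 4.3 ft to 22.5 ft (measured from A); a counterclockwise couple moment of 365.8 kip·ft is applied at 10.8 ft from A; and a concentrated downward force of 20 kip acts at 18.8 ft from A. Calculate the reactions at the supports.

Resultant of the distributed load: 1.01 × 18.2 = 18.382 kip at 13.4 ft from A.
Moments about A: C_y·23.2 − 5·8.7 − (1.01·18.2)·13.4 + 365.8 − 20·18.8 = 0 → C_y = 300.0188/23.2 = 12.9318 ≈ 12.93 kip.
ΣF_y = 0: A_y + 12.9318 − 5 − 1.01·18.2 − 20 = 0 → A_y = 30.45 kip.
ΣF_x = 0: no horizontal applied forces, so A_x = 0.

A_x = 0, A_y = 30.45 kip, C_y = 12.93 kip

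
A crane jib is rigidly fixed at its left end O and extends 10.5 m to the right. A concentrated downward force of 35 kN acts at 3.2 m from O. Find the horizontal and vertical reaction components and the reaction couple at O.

O_x = 0, O_y = 35.00 kN, M_O = 112.0 kN·m

ΣF_x = 0: O_x = 0.
ΣF_y = 0: O_y − 35 = 0 → O_y = 35.00 kN.
ΣM about O: M_O − 35·3.2 = 0 → M_O = 112.0 kN·m.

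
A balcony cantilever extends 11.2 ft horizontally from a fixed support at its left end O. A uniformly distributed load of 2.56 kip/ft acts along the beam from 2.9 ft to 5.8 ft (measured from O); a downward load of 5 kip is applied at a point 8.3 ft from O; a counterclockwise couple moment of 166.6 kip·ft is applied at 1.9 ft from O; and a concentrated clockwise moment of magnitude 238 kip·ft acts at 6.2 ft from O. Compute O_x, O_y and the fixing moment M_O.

O_x = 0, O_y = 12.42 kip, M_O = 145.2 kip·ft

Resultant of the distributed load: 2.56 × 2.9 = 7.424 kip at 4.35 ft from O.
ΣF_x = 0: O_x = 0.
ΣF_y = 0: O_y − 2.56·2.9 − 5 = 0 → O_y = 12.42 kip.
ΣM about O: M_O − (2.56·2.9)·4.35 − 5·8.3 + 166.6 − 238 = 0 → M_O = 145.2 kip·ft.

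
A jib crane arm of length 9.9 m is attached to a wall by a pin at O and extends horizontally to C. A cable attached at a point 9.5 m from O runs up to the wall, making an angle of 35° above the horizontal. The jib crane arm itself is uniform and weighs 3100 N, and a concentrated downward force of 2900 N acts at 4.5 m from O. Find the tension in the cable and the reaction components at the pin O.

ΣM about O: T·sin35°·9.5 − 3100·4.95 − 2900·4.5 = 0 → T = 28395/(9.5·0.573576) = 5211.07 ≈ 5211 N.
ΣF_x = 0: O_x − T·cos35° = 0 → O_x = 5211.07 × 0.819152 = 4269 N.
ΣF_y = 0: O_y + T·sin35° − 3100 − 2900 = 0 → O_y = 6000 − 5211.07 × 0.573576 = 3011 N.

T = 5211 N, O_x = 4269 N, O_y = 3011 N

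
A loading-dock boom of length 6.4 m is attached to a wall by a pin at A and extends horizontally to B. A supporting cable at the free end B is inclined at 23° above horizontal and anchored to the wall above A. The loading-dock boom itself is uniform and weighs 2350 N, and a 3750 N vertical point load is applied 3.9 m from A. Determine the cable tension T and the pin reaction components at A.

T = 8856 N, A_x = 8152 N, A_y = 2640 N

ΣM about A: T·sin23°·6.4 − 2350·3.2 − 3750·3.9 = 0 → T = 22145/(6.4·0.390731) = 8855.6 ≈ 8856 N.
ΣF_x = 0: A_x − T·cos23° = 0 → A_x = 8855.6 × 0.920505 = 8152 N.
ΣF_y = 0: A_y + T·sin23° − 2350 − 3750 = 0 → A_y = 6100 − 8855.6 × 0.390731 = 2640 N.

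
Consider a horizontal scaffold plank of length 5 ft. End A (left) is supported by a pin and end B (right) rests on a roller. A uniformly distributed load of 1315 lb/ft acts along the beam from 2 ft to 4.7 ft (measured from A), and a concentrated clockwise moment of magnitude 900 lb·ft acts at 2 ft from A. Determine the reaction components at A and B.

A_x = 0, A_y = 991.7 lb, B_y = 2559 lb

Resultant of the distributed load: 1315 × 2.7 = 3550.5 lb at 3.35 ft from A.
Moments about A: B_y·5 − (1315·2.7)·3.35 − 900 = 0 → B_y = 12794.175/5 = 2558.84 ≈ 2559 lb.
ΣF_y = 0: A_y + 2558.84 − 1315·2.7 = 0 → A_y = 991.7 lb.
ΣF_x = 0: no horizontal applied forces, so A_x = 0.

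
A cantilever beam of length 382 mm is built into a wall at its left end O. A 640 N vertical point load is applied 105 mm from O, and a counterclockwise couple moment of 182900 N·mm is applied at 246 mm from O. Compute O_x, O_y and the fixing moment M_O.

O_x = 0, O_y = 640.0 N, M_O = -115700 N·mm

ΣF_x = 0: O_x = 0.
ΣF_y = 0: O_y − 640 = 0 → O_y = 640.0 N.
ΣM about O: M_O − 640·105 + 182900 = 0 → M_O = -115700 N·mm.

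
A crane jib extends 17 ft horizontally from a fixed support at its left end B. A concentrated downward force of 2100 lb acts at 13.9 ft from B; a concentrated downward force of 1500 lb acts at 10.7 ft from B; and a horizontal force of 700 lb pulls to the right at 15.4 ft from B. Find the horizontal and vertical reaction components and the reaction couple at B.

ΣF_x = 0: B_x + 700 = 0 → B_x = -700.0 lb.
ΣF_y = 0: B_y − 2100 − 1500 = 0 → B_y = 3600 lb.
ΣM about B: M_B − 2100·13.9 − 1500·10.7 = 0 → M_B = 45240 lb·ft.

B_x = -700.0 lb, B_y = 3600 lb, M_B = 45240 lb·ft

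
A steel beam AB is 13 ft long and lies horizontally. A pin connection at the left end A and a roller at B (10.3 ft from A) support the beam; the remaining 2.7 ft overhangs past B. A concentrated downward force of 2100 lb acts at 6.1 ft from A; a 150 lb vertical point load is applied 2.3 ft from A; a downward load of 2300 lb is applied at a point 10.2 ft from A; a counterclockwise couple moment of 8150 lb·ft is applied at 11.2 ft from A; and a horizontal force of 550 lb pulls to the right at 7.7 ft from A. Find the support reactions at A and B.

A_x = -550.0 lb, A_y = 1786 lb, B_y = 2764 lb

Taking moments about A: B_y·10.3 − 2100·6.1 − 150·2.3 − 2300·10.2 + 8150 = 0 → B_y = 28465/10.3 = 2763.59 ≈ 2764 lb.
ΣF_y = 0: A_y + 2763.59 − 2100 − 150 − 2300 = 0 → A_y = 1786 lb.
ΣF_x = 0: A_x + 550 = 0 → A_x = -550.0 lb.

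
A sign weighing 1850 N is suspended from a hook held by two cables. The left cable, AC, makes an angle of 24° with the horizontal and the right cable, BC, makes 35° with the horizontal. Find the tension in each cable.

T_AC = 1768 N, T_BC = 1972 N

ΣF_x = 0: −T_AC·cos24° + T_BC·cos35° = 0 → T_BC = 1.11523·T_AC.
ΣF_y = 0: T_AC·sin24° + T_BC·sin35° = 1850.
Substitute: T_AC·(0.406737 + 1.11523·0.573576) = 1850 → T_AC = 1767.96 ≈ 1768 N.
Then T_BC = 1.11523 × 1767.96 = 1972 N.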